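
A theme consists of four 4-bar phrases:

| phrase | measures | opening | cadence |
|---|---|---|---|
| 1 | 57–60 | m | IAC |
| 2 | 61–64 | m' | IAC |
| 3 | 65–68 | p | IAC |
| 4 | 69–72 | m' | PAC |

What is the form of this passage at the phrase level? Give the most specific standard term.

Four phrases in two halves: the first half (measures 57–64) ends with an imperfect authentic cadence, the second (mm. 65–72) with a perfect authentic cadence — a large antecedent–consequent pair, i.e. a double period.
Phrase 3 begins with different material from phrase 1, making it contrasting.

contrasting double period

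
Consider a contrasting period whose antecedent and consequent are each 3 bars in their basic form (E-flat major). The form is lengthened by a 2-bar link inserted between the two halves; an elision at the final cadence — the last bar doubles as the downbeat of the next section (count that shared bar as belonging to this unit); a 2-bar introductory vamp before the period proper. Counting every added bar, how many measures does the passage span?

Basic contrasting period: 3 + 3 = 6 bars.
6 (basic form) + 2 (link) + 2 (introduction) = 10.
The elision shares a bar with the next section but does not change this unit's count.

10 measures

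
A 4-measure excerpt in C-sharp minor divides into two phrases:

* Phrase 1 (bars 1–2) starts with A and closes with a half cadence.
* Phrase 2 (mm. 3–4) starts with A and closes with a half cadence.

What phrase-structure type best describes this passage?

Both phrases have the same opening (A) and the same cadence (half cadence): the second is a restatement, not a consequent, so this is a repeated phrase rather than a period.

repeated phrase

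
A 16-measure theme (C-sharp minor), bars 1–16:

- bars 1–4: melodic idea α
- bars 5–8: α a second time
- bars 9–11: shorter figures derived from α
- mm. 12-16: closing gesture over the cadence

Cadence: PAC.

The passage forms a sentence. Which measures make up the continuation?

After the presentation (measures 1–8), the continuation covers the fragmentation through the cadence: measures 9-16.

measures 9–16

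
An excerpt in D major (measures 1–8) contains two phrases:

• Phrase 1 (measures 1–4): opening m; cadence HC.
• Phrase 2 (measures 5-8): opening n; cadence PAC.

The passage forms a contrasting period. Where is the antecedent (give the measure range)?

measures 1–4

The antecedent is the phrase ending with the weaker cadence (half cadence, phrase 1) and the consequent the one ending more conclusively (perfect authentic cadence, phrase 2); the antecedent is mm. 1–4.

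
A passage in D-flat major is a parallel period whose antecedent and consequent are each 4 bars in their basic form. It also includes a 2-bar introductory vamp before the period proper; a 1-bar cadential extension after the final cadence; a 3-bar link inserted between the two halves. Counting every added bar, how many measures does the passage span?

14 measures

Basic parallel period: 4 + 4 = 8 bars.
8 (basic form) + 2 (introduction) + 1 (cadential extension) + 3 (link) = 14.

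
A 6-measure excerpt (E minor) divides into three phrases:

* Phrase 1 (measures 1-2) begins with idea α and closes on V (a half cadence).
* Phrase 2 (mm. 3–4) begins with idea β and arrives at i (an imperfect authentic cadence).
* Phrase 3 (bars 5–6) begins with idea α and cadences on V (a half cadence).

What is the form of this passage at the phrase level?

phrase group

The final phrase closes with a half cadence, which is not stronger than the preceding imperfect authentic cadence; the 3 phrases lack an overall antecedent–consequent design and so form a phrase group.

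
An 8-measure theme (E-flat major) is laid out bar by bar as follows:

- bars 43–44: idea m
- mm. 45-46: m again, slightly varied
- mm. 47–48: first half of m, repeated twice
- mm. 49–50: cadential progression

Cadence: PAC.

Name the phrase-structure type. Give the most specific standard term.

Basic idea (bars 43–44) + its repetition (bars 45–46) form the presentation; fragmentation and cadence (mm. 47–50) form the continuation — the 8-bar whole is a sentence.

sentence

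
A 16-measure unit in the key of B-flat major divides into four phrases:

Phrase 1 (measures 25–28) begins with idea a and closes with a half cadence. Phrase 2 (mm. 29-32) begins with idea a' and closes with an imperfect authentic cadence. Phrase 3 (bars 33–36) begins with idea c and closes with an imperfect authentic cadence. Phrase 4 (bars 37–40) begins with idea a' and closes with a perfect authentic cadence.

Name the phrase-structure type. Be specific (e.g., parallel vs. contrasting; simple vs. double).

Four phrases in two halves: the first half (mm. 25-32) ends with an imperfect authentic cadence, the second (mm. 33–40) with a perfect authentic cadence — a large antecedent–consequent pair, i.e. a double period.
Phrase 3 begins with different material from phrase 1, making it contrasting.

contrasting double period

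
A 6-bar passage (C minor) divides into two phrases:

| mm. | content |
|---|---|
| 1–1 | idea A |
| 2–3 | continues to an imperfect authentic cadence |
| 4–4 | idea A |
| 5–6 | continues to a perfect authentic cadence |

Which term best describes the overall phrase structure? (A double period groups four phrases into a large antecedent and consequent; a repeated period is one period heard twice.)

parallel period

Phrase 1 ends with an imperfect authentic cadence (weaker) and phrase 2 with a perfect authentic cadence (stronger): antecedent + consequent = a period.
The two phrases open with the same material (A / A), so the period is parallel.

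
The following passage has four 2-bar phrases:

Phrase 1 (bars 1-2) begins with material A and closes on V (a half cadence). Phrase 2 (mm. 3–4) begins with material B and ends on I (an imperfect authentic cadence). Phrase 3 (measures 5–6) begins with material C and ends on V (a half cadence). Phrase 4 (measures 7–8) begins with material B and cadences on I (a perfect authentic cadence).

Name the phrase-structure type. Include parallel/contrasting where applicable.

Four phrases in two halves: the first half (mm. 1–4) ends with an imperfect authentic cadence, the second (bars 5–8) with a perfect authentic cadence — a large antecedent–consequent pair, i.e. a double period.
Phrase 3 begins with different material from phrase 1, making it contrasting.

contrasting double period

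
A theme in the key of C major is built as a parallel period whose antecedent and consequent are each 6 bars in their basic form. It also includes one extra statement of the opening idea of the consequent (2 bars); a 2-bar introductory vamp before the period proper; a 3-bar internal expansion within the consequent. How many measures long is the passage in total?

Basic parallel period: 6 + 6 = 12 bars.
12 (basic form) + 2 (extra statement) + 2 (introduction) + 3 (internal expansion) = 19.

19 measures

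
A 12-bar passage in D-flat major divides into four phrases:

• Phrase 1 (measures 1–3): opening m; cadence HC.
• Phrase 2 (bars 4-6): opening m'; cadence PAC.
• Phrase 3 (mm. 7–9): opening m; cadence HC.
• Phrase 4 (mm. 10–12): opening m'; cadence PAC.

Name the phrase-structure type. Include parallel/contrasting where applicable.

The cadence pattern HC–PAC–HC–PAC is weak–strong twice, and phrases 3–4 restate phrases 1–2: a period heard twice, not a double period (which would end weakly at phrase 2).

repeated period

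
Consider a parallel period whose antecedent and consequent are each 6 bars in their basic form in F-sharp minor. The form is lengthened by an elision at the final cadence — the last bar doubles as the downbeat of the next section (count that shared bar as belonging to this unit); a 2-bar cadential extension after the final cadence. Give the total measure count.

Basic parallel period: 6 + 6 = 12 bars.
12 (basic form) + 2 (cadential extension) = 14.
The elision shares a bar with the next section but does not change this unit's count.

14 measures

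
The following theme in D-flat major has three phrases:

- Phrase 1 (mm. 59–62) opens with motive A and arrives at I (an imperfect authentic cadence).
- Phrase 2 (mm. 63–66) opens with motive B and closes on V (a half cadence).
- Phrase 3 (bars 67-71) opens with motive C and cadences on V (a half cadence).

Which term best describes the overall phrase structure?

phrase group

The final phrase closes with a half cadence, which is not stronger than the preceding half cadence; the 3 phrases lack an overall antecedent–consequent design and so form a phrase group.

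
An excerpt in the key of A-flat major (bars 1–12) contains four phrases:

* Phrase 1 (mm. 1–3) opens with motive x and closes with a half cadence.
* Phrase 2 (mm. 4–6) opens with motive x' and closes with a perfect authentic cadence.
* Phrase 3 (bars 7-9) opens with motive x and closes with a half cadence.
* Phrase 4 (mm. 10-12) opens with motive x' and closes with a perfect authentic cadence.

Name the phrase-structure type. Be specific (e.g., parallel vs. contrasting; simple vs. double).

The cadence pattern HC–PAC–HC–PAC is weak–strong twice, and phrases 3–4 restate phrases 1–2: a period heard twice, not a double period (which would end weakly at phrase 2).

repeated period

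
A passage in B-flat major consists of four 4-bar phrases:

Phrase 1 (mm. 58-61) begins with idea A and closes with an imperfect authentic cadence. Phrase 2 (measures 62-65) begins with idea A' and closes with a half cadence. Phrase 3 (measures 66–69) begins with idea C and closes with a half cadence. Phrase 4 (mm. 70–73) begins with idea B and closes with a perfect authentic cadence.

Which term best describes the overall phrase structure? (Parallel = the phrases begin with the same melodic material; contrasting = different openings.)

contrasting double period

Four phrases in two halves: the first half (bars 58-65) ends with a half cadence, the second (mm. 66–73) with a perfect authentic cadence — a large antecedent–consequent pair, i.e. a double period.
Phrase 3 begins with different material from phrase 1, making it contrasting.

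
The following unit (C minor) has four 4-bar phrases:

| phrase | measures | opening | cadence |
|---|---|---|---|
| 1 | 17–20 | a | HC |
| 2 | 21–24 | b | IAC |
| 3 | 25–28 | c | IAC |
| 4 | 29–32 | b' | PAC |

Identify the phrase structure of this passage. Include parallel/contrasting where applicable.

contrasting double period

Four phrases in two halves: the first half (measures 17–24) ends with an imperfect authentic cadence, the second (mm. 25–32) with a perfect authentic cadence — a large antecedent–consequent pair, i.e. a double period.
Phrase 3 begins with different material from phrase 1, making it contrasting.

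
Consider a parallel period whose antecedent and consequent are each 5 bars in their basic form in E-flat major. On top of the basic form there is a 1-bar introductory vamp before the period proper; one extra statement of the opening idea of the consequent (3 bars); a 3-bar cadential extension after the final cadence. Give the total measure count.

Basic parallel period: 5 + 5 = 10 bars.
10 (basic form) + 1 (introduction) + 3 (extra statement) + 3 (cadential extension) = 17.

17 measures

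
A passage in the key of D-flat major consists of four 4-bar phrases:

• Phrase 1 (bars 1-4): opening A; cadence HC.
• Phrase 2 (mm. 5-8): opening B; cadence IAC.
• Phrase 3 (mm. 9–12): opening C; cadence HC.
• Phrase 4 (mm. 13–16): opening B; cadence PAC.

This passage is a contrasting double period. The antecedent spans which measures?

measures 1–8

In a double period the four phrases pair into a large antecedent (phrases 1–2, ending imperfect authentic cadence) and a large consequent (phrases 3–4, ending perfect authentic cadence). The antecedent spans mm. 1–8.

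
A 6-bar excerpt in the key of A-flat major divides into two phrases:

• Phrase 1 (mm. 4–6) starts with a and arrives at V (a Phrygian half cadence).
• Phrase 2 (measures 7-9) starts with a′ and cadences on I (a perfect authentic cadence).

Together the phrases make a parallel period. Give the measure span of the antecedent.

measures 4–6

The phrase ending with the weaker cadence (Phrygian half cadence) is the antecedent; the one ending more conclusively (perfect authentic cadence) is the consequent. The antecedent is measures 4–6.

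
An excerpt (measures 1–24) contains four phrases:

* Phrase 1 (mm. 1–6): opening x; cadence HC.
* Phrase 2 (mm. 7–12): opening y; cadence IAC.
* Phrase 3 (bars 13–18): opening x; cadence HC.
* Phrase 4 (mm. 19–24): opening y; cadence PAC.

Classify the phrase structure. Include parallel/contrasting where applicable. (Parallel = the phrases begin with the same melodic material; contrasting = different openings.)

Four phrases in two halves: the first half (mm. 1–12) ends with an imperfect authentic cadence, the second (mm. 13–24) with a perfect authentic cadence — a large antecedent–consequent pair, i.e. a double period.
Phrase 3 begins with the same material as phrase 1, making it parallel.

parallel double period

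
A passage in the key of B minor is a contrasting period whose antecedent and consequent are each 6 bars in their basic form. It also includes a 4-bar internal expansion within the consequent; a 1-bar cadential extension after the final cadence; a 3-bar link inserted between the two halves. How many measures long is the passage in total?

Basic contrasting period: 6 + 6 = 12 bars.
12 (basic form) + 4 (internal expansion) + 1 (cadential extension) + 3 (link) = 20.

20 measures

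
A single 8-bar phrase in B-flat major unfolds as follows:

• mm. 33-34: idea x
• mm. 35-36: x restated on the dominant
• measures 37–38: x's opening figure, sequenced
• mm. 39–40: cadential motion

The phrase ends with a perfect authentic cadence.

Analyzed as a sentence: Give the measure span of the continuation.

After the presentation (mm. 33–36), the continuation covers the fragmentation through the cadence: measures 37–40.

measures 37–40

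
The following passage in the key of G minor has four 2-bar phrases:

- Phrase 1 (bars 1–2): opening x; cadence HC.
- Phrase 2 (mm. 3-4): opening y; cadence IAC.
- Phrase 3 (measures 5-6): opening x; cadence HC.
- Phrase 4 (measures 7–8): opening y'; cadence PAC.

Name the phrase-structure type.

Four phrases in two halves: the first half (bars 1–4) ends with an imperfect authentic cadence, the second (mm. 5-8) with a perfect authentic cadence — a large antecedent–consequent pair, i.e. a double period.
Phrase 3 begins with the same material as phrase 1, making it parallel.

parallel double period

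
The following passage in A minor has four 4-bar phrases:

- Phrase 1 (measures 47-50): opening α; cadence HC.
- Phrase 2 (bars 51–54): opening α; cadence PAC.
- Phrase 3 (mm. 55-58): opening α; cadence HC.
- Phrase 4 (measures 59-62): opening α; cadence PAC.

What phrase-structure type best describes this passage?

repeated period

The cadence pattern HC–PAC–HC–PAC is weak–strong twice, and phrases 3–4 restate phrases 1–2: a period heard twice, not a double period (which would end weakly at phrase 2).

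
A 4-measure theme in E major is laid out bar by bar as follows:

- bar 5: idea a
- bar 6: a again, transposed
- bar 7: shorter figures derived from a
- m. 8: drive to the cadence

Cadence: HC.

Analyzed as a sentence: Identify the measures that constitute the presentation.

measures 5–6

The presentation of a sentence is the basic idea (bar 5) plus its repetition (m. 6); the presentation is therefore bars 5–6.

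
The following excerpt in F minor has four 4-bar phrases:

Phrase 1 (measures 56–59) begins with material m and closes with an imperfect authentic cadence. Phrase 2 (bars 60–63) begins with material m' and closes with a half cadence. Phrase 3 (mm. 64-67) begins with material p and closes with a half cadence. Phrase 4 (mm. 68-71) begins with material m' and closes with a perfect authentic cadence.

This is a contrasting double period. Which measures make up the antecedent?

In a double period the first pair of phrases (ending half cadence) is the large antecedent and the second pair (ending perfect authentic cadence) is the large consequent; the antecedent is measures 56–63.

measures 56–63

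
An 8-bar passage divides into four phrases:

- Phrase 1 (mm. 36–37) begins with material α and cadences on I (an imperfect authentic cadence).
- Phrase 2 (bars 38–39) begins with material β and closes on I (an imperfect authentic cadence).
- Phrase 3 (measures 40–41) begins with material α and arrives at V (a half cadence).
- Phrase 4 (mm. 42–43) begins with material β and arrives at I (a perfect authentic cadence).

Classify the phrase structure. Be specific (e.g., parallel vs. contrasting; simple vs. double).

Four phrases in two halves: the first half (mm. 36–39) ends with an imperfect authentic cadence, the second (bars 40-43) with a perfect authentic cadence — a large antecedent–consequent pair, i.e. a double period.
Phrase 3 begins with the same material as phrase 1, making it parallel.

parallel double period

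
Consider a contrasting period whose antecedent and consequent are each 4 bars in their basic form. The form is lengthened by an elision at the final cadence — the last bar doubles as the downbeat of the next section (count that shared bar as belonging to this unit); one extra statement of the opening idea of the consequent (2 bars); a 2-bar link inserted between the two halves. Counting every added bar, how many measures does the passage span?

12 measures

Basic contrasting period: 4 + 4 = 8 bars.
8 (basic form) + 2 (extra statement) + 2 (link) = 12.
The elision shares a bar with the next section but does not change this unit's count.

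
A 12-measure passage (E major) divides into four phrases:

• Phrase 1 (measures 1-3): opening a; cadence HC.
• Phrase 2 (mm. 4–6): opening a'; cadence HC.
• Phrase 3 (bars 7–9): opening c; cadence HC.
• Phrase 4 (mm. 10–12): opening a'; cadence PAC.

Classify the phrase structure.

contrasting double period

Four phrases in two halves: the first half (measures 1–6) ends with a half cadence, the second (mm. 7–12) with a perfect authentic cadence — a large antecedent–consequent pair, i.e. a double period.
Phrase 3 begins with different material from phrase 1, making it contrasting.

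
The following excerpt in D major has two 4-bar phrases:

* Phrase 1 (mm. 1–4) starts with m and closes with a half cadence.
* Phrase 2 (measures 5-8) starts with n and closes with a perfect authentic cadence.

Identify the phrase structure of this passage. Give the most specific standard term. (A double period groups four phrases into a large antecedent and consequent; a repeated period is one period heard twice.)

contrasting period

Phrase 1 ends with a half cadence (weaker) and phrase 2 with a perfect authentic cadence (stronger): antecedent + consequent = a period.
The two phrases open with different material (m / n), so the period is contrasting.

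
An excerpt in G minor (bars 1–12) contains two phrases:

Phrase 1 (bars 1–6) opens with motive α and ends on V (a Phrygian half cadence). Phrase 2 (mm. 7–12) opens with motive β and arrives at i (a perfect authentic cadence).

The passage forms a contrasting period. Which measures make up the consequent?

The antecedent is the phrase ending with the weaker cadence (Phrygian half cadence, phrase 1) and the consequent the one ending more conclusively (perfect authentic cadence, phrase 2); the consequent is measures 7–12.

measures 7–12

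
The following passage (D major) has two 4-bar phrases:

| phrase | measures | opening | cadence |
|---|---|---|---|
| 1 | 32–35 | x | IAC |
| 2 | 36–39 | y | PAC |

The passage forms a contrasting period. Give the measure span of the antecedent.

The phrase ending with the weaker cadence (imperfect authentic cadence) is the antecedent; the one ending more conclusively (perfect authentic cadence) is the consequent. The antecedent is measures 32–35.

measures 32–35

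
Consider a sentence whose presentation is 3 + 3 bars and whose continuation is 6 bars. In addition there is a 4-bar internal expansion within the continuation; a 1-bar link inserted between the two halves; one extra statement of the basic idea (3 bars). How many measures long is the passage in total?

20 measures

Basic sentence: 3 + 3 + 6 = 12 bars.
12 (basic form) + 4 (internal expansion) + 1 (link) + 3 (extra statement) = 20.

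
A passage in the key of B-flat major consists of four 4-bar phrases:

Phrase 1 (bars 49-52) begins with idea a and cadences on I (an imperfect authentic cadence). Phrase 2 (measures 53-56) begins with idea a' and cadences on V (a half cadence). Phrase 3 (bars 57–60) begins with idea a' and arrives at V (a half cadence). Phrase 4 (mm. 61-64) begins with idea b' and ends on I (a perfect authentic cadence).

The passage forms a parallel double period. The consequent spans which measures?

measures 57–64

In a double period the four phrases pair into a large antecedent (phrases 1–2, ending half cadence) and a large consequent (phrases 3–4, ending perfect authentic cadence). The consequent spans mm. 57–64.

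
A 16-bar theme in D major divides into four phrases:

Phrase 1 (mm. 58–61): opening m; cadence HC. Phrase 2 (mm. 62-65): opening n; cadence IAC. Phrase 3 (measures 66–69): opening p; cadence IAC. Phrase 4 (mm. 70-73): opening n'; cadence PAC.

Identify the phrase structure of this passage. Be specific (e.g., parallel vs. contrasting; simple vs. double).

Four phrases in two halves: the first half (mm. 58–65) ends with an imperfect authentic cadence, the second (mm. 66–73) with a perfect authentic cadence — a large antecedent–consequent pair, i.e. a double period.
Phrase 3 begins with different material from phrase 1, making it contrasting.

contrasting double period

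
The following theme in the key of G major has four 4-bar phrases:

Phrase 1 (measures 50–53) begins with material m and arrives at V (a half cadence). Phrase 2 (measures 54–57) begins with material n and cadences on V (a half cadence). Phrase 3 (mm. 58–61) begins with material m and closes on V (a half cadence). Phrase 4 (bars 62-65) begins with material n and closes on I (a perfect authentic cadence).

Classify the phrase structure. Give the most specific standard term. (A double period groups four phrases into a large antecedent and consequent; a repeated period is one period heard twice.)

Four phrases in two halves: the first half (mm. 50–57) ends with a half cadence, the second (mm. 58–65) with a perfect authentic cadence — a large antecedent–consequent pair, i.e. a double period.
Phrase 3 begins with the same material as phrase 1, making it parallel.

parallel double period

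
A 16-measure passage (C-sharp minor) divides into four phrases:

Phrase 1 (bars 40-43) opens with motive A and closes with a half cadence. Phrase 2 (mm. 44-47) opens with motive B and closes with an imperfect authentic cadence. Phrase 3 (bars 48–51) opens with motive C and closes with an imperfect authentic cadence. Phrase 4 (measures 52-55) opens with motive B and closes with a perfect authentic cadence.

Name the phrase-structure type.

Four phrases in two halves: the first half (mm. 40–47) ends with an imperfect authentic cadence, the second (measures 48–55) with a perfect authentic cadence — a large antecedent–consequent pair, i.e. a double period.
Phrase 3 begins with different material from phrase 1, making it contrasting.

contrasting double period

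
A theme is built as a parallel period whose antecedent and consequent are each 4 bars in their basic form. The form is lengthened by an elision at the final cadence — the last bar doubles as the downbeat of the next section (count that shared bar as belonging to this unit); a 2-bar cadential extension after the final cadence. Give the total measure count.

Basic parallel period: 4 + 4 = 8 bars.
8 (basic form) + 2 (cadential extension) = 10.
The elision shares a bar with the next section but does not change this unit's count.

10 measures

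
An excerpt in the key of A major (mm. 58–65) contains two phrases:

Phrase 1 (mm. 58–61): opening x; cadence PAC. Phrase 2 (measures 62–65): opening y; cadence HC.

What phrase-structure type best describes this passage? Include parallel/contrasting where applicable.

phrase group

The second phrase closes with a half cadence, which is not stronger than the first phrase's perfect authentic cadence; without a weak→strong cadential pair there is no antecedent–consequent relationship, so this is a phrase group rather than a period.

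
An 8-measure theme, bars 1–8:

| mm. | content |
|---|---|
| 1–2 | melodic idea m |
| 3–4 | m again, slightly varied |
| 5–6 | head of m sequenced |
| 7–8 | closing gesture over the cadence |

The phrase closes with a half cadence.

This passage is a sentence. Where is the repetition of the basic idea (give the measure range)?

The presentation of a sentence is the basic idea (measures 1–2) plus its repetition (measures 3-4); the repetition of the basic idea is therefore mm. 3–4.

measures 3–4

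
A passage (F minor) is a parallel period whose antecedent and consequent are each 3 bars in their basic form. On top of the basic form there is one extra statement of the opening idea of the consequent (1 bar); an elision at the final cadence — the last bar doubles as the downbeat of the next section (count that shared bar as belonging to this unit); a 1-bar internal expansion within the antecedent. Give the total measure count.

Basic parallel period: 3 + 3 = 6 bars.
6 (basic form) + 1 (extra statement) + 1 (internal expansion) = 8.
The elision shares a bar with the next section but does not change this unit's count.

8 measures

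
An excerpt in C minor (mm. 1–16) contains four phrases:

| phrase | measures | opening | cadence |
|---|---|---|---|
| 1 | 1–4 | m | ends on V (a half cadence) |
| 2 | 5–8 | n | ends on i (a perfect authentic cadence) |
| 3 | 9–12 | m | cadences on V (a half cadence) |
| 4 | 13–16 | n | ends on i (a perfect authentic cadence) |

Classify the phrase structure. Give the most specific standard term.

repeated period

The cadence pattern HC–PAC–HC–PAC is weak–strong twice, and phrases 3–4 restate phrases 1–2: a period heard twice, not a double period (which would end weakly at phrase 2).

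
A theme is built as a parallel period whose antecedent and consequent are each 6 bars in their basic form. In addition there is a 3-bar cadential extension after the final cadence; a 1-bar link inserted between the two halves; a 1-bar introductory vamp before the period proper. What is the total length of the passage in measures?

17 measures

Basic parallel period: 6 + 6 = 12 bars.
12 (basic form) + 3 (cadential extension) + 1 (link) + 1 (introduction) = 17.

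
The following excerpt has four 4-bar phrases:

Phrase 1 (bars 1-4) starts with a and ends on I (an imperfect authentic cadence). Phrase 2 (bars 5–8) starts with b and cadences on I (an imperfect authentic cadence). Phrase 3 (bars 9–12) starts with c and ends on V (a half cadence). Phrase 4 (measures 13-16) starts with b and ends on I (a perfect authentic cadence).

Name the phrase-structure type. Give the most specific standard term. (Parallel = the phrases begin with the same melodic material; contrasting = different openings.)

Four phrases in two halves: the first half (bars 1-8) ends with an imperfect authentic cadence, the second (bars 9–16) with a perfect authentic cadence — a large antecedent–consequent pair, i.e. a double period.
Phrase 3 begins with different material from phrase 1, making it contrasting.

contrasting double period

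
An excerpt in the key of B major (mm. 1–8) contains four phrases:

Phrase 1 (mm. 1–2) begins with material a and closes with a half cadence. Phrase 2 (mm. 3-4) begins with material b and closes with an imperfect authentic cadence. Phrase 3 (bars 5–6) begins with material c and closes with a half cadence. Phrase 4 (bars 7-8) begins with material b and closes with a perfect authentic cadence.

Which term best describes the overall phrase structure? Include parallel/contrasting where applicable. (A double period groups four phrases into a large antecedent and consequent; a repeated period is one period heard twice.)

Four phrases in two halves: the first half (mm. 1–4) ends with an imperfect authentic cadence, the second (mm. 5–8) with a perfect authentic cadence — a large antecedent–consequent pair, i.e. a double period.
Phrase 3 begins with different material from phrase 1, making it contrasting.

contrasting double period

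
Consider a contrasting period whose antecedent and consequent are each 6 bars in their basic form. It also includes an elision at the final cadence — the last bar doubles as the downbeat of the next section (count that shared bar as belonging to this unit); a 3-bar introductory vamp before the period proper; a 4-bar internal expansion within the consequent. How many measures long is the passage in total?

19 measures

Basic contrasting period: 6 + 6 = 12 bars.
12 (basic form) + 3 (introduction) + 4 (internal expansion) = 19.
The elision shares a bar with the next section but does not change this unit's count.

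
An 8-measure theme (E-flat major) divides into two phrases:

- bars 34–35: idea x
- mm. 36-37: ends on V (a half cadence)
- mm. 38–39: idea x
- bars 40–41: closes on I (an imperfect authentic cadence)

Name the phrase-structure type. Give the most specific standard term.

parallel period

Phrase 1 ends with a half cadence (weaker) and phrase 2 with an imperfect authentic cadence (stronger): antecedent + consequent = a period.
The two phrases open with the same material (x / x), so the period is parallel.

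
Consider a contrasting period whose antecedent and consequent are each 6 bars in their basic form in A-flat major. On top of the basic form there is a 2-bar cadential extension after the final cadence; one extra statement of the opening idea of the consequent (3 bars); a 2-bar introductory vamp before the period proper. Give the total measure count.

19 measures

Basic contrasting period: 6 + 6 = 12 bars.
12 (basic form) + 2 (cadential extension) + 3 (extra statement) + 2 (introduction) = 19.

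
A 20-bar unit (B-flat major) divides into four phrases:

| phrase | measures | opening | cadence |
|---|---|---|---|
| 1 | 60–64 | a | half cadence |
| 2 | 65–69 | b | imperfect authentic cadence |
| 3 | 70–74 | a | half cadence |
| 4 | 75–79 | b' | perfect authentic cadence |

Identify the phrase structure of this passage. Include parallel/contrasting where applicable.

Four phrases in two halves: the first half (measures 60-69) ends with an imperfect authentic cadence, the second (mm. 70–79) with a perfect authentic cadence — a large antecedent–consequent pair, i.e. a double period.
Phrase 3 begins with the same material as phrase 1, making it parallel.

parallel double period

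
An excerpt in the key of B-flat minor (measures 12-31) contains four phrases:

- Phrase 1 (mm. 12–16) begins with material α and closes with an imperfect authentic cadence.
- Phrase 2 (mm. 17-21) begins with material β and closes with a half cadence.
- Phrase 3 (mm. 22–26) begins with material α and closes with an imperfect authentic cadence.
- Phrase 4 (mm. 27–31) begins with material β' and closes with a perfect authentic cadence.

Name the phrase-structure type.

parallel double period

Four phrases in two halves: the first half (measures 12-21) ends with a half cadence, the second (mm. 22-31) with a perfect authentic cadence — a large antecedent–consequent pair, i.e. a double period.
Phrase 3 begins with the same material as phrase 1, making it parallel.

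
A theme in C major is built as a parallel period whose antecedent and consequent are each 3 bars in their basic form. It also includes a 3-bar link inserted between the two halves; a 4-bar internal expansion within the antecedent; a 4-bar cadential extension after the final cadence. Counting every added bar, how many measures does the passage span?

Basic parallel period: 3 + 3 = 6 bars.
6 (basic form) + 3 (link) + 4 (internal expansion) + 4 (cadential extension) = 17.

17 measures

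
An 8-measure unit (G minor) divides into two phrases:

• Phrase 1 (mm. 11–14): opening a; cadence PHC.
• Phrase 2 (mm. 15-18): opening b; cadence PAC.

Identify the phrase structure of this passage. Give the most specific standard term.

Phrase 1 ends with a Phrygian half cadence (weaker) and phrase 2 with a perfect authentic cadence (stronger): antecedent + consequent = a period.
The two phrases open with different material (a / b), so the period is contrasting.

contrasting period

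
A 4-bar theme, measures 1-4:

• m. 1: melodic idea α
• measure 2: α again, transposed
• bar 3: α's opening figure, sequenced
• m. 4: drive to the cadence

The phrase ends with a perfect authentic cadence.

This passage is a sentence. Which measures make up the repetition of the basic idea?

The presentation of a sentence is the basic idea (bar 1) plus its repetition (m. 2); the repetition of the basic idea is therefore m. 2.

measures 2–2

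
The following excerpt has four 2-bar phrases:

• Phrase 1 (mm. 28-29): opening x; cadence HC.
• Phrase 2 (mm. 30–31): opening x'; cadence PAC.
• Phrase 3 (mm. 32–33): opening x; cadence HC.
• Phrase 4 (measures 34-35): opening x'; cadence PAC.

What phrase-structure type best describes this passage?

The cadence pattern HC–PAC–HC–PAC is weak–strong twice, and phrases 3–4 restate phrases 1–2: a period heard twice, not a double period (which would end weakly at phrase 2).

repeated period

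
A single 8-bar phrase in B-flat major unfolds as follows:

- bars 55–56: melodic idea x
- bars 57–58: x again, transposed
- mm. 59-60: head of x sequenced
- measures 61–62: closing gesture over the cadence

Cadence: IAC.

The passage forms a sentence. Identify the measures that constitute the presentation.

The presentation of a sentence is the basic idea (mm. 55-56) plus its repetition (measures 57-58); the presentation is therefore bars 55–58.

measures 55–58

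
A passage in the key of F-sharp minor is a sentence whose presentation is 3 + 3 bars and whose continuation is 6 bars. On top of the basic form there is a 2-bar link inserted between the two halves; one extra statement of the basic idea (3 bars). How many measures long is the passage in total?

Basic sentence: 3 + 3 + 6 = 12 bars.
12 (basic form) + 2 (link) + 3 (extra statement) = 17.

17 measures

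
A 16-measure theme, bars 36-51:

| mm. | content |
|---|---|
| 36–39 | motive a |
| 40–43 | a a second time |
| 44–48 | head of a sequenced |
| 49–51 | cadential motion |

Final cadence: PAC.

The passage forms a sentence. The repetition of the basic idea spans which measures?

measures 40–43

The presentation of a sentence is the basic idea (measures 36–39) plus its repetition (mm. 40–43); the repetition of the basic idea is therefore measures 40-43.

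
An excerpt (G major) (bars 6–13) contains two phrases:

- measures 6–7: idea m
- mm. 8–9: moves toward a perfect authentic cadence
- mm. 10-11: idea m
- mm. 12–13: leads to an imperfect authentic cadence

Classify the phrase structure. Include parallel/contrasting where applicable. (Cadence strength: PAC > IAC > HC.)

phrase group

The second phrase closes with an imperfect authentic cadence, which is not stronger than the first phrase's perfect authentic cadence; without a weak→strong cadential pair there is no antecedent–consequent relationship, so this is a phrase group rather than a period.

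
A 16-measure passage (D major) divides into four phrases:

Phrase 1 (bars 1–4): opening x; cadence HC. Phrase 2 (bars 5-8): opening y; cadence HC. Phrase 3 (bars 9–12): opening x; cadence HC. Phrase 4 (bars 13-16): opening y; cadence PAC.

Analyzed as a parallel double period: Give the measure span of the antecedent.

measures 1–8

In a double period the four phrases pair into a large antecedent (phrases 1–2, ending half cadence) and a large consequent (phrases 3–4, ending perfect authentic cadence). The antecedent spans bars 1-8.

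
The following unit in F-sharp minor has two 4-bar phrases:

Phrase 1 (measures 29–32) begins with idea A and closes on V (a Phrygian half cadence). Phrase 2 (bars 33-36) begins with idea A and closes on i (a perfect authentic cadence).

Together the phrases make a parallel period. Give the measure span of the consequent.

The phrase ending with the weaker cadence (Phrygian half cadence) is the antecedent; the one ending more conclusively (perfect authentic cadence) is the consequent. The consequent is measures 33–36.

measures 33–36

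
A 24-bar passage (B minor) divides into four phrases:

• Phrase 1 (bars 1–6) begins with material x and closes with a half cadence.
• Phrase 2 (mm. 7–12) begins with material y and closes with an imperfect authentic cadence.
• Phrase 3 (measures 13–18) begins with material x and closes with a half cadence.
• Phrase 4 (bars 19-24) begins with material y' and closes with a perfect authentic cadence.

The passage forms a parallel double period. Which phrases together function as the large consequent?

phrases 3 and 4

In a double period the first pair of phrases (ending imperfect authentic cadence) is the large antecedent and the second pair (ending perfect authentic cadence) is the large consequent; the consequent is phrases 3 and 4.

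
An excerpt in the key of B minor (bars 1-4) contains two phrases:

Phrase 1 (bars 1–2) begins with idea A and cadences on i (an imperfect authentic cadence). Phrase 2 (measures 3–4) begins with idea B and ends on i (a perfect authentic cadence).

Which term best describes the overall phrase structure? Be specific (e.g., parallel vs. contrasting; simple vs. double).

Phrase 1 ends with an imperfect authentic cadence (weaker) and phrase 2 with a perfect authentic cadence (stronger): antecedent + consequent = a period.
The two phrases open with different material (A / B), so the period is contrasting.

contrasting period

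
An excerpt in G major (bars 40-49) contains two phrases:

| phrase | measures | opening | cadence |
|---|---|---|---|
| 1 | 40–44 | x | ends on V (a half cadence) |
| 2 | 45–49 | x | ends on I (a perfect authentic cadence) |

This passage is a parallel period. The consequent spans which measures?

measures 45–49

The antecedent is the phrase ending with the weaker cadence (half cadence, phrase 1) and the consequent the one ending more conclusively (perfect authentic cadence, phrase 2); the consequent is mm. 45–49.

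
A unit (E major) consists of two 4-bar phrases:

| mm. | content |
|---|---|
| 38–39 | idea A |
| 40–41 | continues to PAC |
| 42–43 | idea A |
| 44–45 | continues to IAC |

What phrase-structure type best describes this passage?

The second phrase closes with an imperfect authentic cadence, which is not stronger than the first phrase's perfect authentic cadence; without a weak→strong cadential pair there is no antecedent–consequent relationship, so this is a phrase group rather than a period.

phrase group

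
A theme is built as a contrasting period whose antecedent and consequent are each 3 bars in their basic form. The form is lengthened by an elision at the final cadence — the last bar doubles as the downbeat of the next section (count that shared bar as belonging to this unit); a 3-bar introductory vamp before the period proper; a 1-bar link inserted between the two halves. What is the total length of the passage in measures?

Basic contrasting period: 3 + 3 = 6 bars.
6 (basic form) + 3 (introduction) + 1 (link) = 10.
The elision shares a bar with the next section but does not change this unit's count.

10 measures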